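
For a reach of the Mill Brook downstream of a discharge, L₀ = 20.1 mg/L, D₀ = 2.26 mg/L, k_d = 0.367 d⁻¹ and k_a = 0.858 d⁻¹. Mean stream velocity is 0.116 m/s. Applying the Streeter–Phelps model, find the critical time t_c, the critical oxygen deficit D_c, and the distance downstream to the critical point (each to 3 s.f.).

t_c ≈ 1.40 d; D_c ≈ 5.15 mg/L; x_c ≈ 14.0 km

t_c = [1/(k_a−k_d)] ln[(k_a/k_d)(1 − D₀(k_a−k_d)/(k_d L₀))]
= [1/(0.858−0.367)] ln[(0.858/0.367)(1 − 2.26×0.4910/(0.367×20.1))]
= (1/0.4910) ln[2.338 × 0.8496] = 2.037 × ln(1.986) = 2.037 × 0.6862 = 1.398 d.
L(t_c) = L₀ e^(−k_d t_c) = 20.1 × 0.5987 = 12.03 mg/L, and at the critical point k_a D_c = k_d L, so D_c = (0.367/0.858) × 12.03 = 5.148 mg/L.
x_c = v t_c = 0.116 m/s × 1.398 d × 86400 s/d = 14010 m ≈ 14.0 km.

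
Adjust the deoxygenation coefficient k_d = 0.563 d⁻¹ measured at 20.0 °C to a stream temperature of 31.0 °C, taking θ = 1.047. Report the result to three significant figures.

k_d ≈ 0.933 d⁻¹

k_d(T₂) = k_d(T₁) · θ^(T₂−T₁) = 0.563 × 1.047^(31.0−20.0)
= 0.563 × 1.047^11.0 = 0.563 × 1.657 = 0.9331 d⁻¹.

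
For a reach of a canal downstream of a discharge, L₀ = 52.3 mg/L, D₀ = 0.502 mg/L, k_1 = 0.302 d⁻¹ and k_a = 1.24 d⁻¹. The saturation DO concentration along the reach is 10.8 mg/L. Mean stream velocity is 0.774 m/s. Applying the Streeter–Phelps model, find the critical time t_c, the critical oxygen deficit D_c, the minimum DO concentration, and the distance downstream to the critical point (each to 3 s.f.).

t_c ≈ 1.47 d; D_c ≈ 8.16 mg/L; min DO ≈ 2.64 mg/L; x_c ≈ 98.5 km

t_c = [1/(k_a−k_1)] ln[(k_a/k_1)(1 − D₀(k_a−k_1)/(k_1 L₀))]
= [1/(1.24−0.302)] ln[(1.24/0.302)(1 − 0.502×0.9380/(0.302×52.3))]
= (1/0.9380) ln[4.106 × 0.9702] = 1.066 × ln(3.984) = 1.066 × 1.382 = 1.474 d.
L(t_c) = L₀ e^(−k_1 t_c) = 52.3 × 0.6408 = 33.51 mg/L, and at the critical point k_a D_c = k_1 L, so D_c = (0.302/1.24) × 33.51 = 8.162 mg/L.
Minimum DO = C_s − D_c = 10.8 − 8.162 = 2.638 mg/L.
x_c = v t_c = 0.774 m/s × 1.474 d × 86400 s/d = 98540 m ≈ 98.5 km.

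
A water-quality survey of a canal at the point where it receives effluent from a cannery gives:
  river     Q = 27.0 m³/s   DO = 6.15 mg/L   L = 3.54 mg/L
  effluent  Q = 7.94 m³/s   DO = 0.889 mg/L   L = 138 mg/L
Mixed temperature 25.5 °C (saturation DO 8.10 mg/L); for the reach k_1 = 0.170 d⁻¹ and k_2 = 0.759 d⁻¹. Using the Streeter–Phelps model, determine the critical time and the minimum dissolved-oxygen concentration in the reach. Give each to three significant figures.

t_c ≈ 1.89 d; minimum DO ≈ 2.56 mg/L

Mixed DO = (27.0×6.15 + 7.94×0.889)/(27.0+7.94) = 173.1/34.94 = 4.954 mg/L.
Mixed L₀ = (27.0×3.54 + 7.94×138)/(34.94) = 1191/34.94 = 34.10 mg/L.
Initial deficit D₀ = C_s − DO₀ = 8.10 − 4.954 = 3.146 mg/L.
t_c = (1/0.5890) ln[(0.759/0.170)(1 − 3.146×0.5890/(0.170×34.10))] = 1.698 × ln(3.038) = 1.886 d.
D_c = (0.170/0.759) × 34.10 × e^(−0.170×1.886) = 0.2240 × 34.10 × 0.7257 = 5.542 mg/L.
Minimum DO = 8.10 − 5.542 = 2.558 mg/L.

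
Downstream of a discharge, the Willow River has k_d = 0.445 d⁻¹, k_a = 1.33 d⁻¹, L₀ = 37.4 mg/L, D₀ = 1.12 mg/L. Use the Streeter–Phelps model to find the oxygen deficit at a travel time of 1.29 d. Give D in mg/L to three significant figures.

D ≈ 7.41 mg/L

k_d L₀/(k_a−k_d) = 0.445×37.4/(1.33−0.445) = 16.64/0.8850 = 18.81 mg/L.
e^(−k_d t) = e^(−0.445×1.290) = 0.5632; e^(−k_a t) = e^(−1.33×1.290) = 0.1798.
D = 18.81 × (0.5632 − 0.1798) + 1.12 × 0.1798 = 7.210 + 0.2014 = 7.412 mg/L.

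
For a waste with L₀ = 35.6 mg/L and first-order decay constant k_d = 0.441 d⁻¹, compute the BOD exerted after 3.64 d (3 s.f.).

y ≈ 28.5 mg/L

y_t = L₀(1 − e^(−k_d t)) = 35.6 × (1 − e^(−0.441×3.64))
= 35.6 × (1 − 0.2008) = 35.6 × 0.7992 = 28.45 mg/L.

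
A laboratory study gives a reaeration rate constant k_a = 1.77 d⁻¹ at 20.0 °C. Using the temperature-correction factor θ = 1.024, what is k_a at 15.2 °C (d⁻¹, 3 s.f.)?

k_a ≈ 1.58 d⁻¹

k_a(T₂) = k_a(T₁) · θ^(T₂−T₁) = 1.77 × 1.024^(15.2−20.0)
= 1.77 × 1.024^-4.80 = 1.77 × 0.8924 = 1.580 d⁻¹.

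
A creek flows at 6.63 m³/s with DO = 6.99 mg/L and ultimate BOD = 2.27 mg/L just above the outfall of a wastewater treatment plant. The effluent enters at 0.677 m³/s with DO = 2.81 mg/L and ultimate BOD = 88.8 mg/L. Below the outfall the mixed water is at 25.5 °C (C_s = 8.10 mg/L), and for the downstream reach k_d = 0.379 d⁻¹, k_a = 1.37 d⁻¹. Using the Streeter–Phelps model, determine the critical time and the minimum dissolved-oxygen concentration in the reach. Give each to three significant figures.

t_c ≈ 0.813 d; minimum DO ≈ 6.01 mg/L

Mixed DO = (6.63×6.99 + 0.677×2.81)/(6.63+0.677) = 48.25/7.307 = 6.603 mg/L.
Mixed L₀ = (6.63×2.27 + 0.677×88.8)/(7.307) = 75.17/7.307 = 10.29 mg/L.
Initial deficit D₀ = C_s − DO₀ = 8.10 − 6.603 = 1.497 mg/L.
t_c = (1/0.9910) ln[(1.37/0.379)(1 − 1.497×0.9910/(0.379×10.29))] = 1.009 × ln(2.239) = 0.8134 d.
D_c = (0.379/1.37) × 10.29 × e^(−0.379×0.8134) = 0.2766 × 10.29 × 0.7347 = 2.091 mg/L.
Minimum DO = 8.10 − 2.091 = 6.009 mg/L.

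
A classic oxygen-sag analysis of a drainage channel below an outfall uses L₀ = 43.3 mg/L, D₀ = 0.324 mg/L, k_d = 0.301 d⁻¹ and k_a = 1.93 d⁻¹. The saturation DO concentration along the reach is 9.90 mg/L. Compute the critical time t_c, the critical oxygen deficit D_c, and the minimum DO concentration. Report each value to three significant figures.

t_c ≈ 1.12 d; D_c ≈ 4.83 mg/L; min DO ≈ 5.07 mg/L

t_c = [1/(k_a−k_d)] ln[(k_a/k_d)(1 − D₀(k_a−k_d)/(k_d L₀))]
= [1/(1.93−0.301)] ln[(1.93/0.301)(1 − 0.324×1.629/(0.301×43.3))]
= (1/1.629) ln[6.412 × 0.9595] = 0.6139 × ln(6.152) = 0.6139 × 1.817 = 1.115 d.
L(t_c) = L₀ e^(−k_d t_c) = 43.3 × 0.7148 = 30.95 mg/L, and at the critical point k_a D_c = k_d L, so D_c = (0.301/1.93) × 30.95 = 4.827 mg/L.
Minimum DO = C_s − D_c = 9.90 − 4.827 = 5.073 mg/L.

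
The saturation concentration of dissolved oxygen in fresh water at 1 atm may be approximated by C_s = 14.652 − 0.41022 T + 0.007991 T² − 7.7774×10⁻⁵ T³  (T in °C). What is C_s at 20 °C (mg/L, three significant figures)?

C_s ≈ 9.02 mg/L

C_s = 14.652 − 0.41022×20 + 0.007991×20² − 7.7774×10⁻⁵×20³ = 9.022 mg/L.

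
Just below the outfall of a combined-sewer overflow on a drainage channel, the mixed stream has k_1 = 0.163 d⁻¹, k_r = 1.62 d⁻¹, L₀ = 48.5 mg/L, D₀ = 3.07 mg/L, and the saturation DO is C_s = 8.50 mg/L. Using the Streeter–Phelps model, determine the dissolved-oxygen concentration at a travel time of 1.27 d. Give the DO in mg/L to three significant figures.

k_1 L₀/(k_r−k_1) = 0.163×48.5/(1.62−0.163) = 7.905/1.457 = 5.426 mg/L.
e^(−k_1 t) = e^(−0.163×1.270) = 0.8130; e^(−k_r t) = e^(−1.62×1.270) = 0.1278.
D = 5.426 × (0.8130 − 0.1278) + 3.07 × 0.1278 = 3.718 + 0.3923 = 4.110 mg/L.
DO = C_s − D = 8.50 − 4.110 = 4.390 mg/L.

DO ≈ 4.39 mg/L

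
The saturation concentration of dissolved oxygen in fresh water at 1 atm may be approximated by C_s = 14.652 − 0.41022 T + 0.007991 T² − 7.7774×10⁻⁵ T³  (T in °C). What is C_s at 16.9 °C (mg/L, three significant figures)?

C_s ≈ 9.63 mg/L

C_s = 14.652 − 0.41022×16.9 + 0.007991×16.9² − 7.7774×10⁻⁵×16.9³ = 9.626 mg/L.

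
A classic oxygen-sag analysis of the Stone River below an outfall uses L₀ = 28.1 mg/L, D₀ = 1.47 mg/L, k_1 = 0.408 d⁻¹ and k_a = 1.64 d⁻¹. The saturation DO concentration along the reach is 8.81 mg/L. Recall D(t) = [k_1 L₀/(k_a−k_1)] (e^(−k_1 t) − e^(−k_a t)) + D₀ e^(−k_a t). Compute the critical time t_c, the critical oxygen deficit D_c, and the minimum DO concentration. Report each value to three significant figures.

At the critical point dD/dt = 0, so k_1 L₀ e^(−k_1 t) = k_a D. Substituting D(t) from the Streeter–Phelps equation and solving for t gives
t_c = ln[(k_a/k_1)(1 − D₀(k_a−k_1)/(k_1 L₀))] / (k_a−k_1).
Here k_a−k_1 = 1.232 d⁻¹ and 1 − D₀(k_a−k_1)/(k_1 L₀) = 1 − 1.47×1.232/(0.408×28.1) = 0.8420, so
t_c = ln(4.020 × 0.8420) / 1.232 = 1.219 / 1.232 = 0.9897 d.
L(t_c) = L₀ e^(−k_1 t_c) = 28.1 × 0.6678 = 18.76 mg/L, and at the critical point k_a D_c = k_1 L, so D_c = (0.408/1.64) × 18.76 = 4.668 mg/L.
Minimum DO = C_s − D_c = 8.81 − 4.668 = 4.142 mg/L.

t_c ≈ 0.990 d; D_c ≈ 4.67 mg/L; min DO ≈ 4.14 mg/L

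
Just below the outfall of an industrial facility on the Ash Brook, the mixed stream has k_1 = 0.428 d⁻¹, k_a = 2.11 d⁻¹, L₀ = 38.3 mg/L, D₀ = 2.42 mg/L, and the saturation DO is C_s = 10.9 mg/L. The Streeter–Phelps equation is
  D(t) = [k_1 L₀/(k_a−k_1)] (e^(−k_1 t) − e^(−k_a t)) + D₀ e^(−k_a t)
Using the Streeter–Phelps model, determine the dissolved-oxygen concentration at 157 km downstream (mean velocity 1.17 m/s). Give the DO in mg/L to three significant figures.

DO ≈ 6.16 mg/L

Travel time t = x/v = 157 km / (1.17 m/s) = 157000 m / 1.17 m/s = 134200 s = 1.553 d.
k_1 L₀/(k_a−k_1) = 0.428×38.3/(2.11−0.428) = 16.39/1.682 = 9.746 mg/L.
e^(−k_1 t) = e^(−0.428×1.553) = 0.5144; e^(−k_a t) = e^(−2.11×1.553) = 0.03774.
D = 9.746 × (0.5144 − 0.03774) + 2.42 × 0.03774 = 4.646 + 0.09133 = 4.737 mg/L.
DO = C_s − D = 10.9 − 4.737 = 6.163 mg/L.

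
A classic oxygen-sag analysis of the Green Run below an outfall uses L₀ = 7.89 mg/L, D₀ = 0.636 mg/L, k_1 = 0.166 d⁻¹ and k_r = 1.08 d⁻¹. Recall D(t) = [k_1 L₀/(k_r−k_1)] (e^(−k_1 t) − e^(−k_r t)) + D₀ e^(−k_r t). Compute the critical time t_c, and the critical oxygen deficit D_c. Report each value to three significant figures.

At the critical point dD/dt = 0, so k_1 L₀ e^(−k_1 t) = k_r D. Substituting D(t) from the Streeter–Phelps equation and solving for t gives
t_c = ln[(k_r/k_1)(1 − D₀(k_r−k_1)/(k_1 L₀))] / (k_r−k_1).
Here k_r−k_1 = 0.9140 d⁻¹ and 1 − D₀(k_r−k_1)/(k_1 L₀) = 1 − 0.636×0.9140/(0.166×7.89) = 0.5562, so
t_c = ln(6.506 × 0.5562) / 0.9140 = 1.286 / 0.9140 = 1.407 d.
L(t_c) = L₀ e^(−k_1 t_c) = 7.89 × 0.7917 = 6.247 mg/L, and at the critical point k_r D_c = k_1 L, so D_c = (0.166/1.08) × 6.247 = 0.9601 mg/L.

t_c ≈ 1.41 d; D_c ≈ 0.960 mg/L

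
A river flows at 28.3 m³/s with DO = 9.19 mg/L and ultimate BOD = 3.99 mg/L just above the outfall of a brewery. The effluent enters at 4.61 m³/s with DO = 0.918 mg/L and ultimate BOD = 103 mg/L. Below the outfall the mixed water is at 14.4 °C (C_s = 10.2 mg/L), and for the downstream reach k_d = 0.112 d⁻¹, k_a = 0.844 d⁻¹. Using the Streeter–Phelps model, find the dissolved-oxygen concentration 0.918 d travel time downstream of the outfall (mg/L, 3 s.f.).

Mixed DO = (28.3×9.19 + 4.61×0.918)/(28.3+4.61) = 264.3/32.91 = 8.031 mg/L.
Mixed L₀ = (28.3×3.99 + 4.61×103)/(32.91) = 587.7/32.91 = 17.86 mg/L.
Initial deficit D₀ = C_s − DO₀ = 10.2 − 8.031 = 2.169 mg/L.
D(0.918) = [0.112×17.86/(0.844−0.112)](e^(−0.112×0.918) − e^(−0.844×0.918)) + 2.169 e^(−0.844×0.918)
= 2.733 × (0.9023 − 0.4608) + 2.169 × 0.4608 = 2.206 mg/L.
DO = 10.2 − 2.206 = 7.994 mg/L.

DO ≈ 7.99 mg/L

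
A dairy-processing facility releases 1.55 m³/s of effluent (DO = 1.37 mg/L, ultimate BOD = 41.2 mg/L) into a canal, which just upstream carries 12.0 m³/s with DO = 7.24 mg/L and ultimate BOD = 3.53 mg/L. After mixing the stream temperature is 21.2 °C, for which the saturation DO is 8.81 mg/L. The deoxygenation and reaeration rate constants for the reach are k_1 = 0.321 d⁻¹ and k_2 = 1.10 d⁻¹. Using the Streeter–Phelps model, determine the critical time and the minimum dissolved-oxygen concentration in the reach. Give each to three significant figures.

t_c ≈ 0.0613 d; minimum DO ≈ 6.57 mg/L

Mixed DO = (12.0×7.24 + 1.55×1.37)/(12.0+1.55) = 89.00/13.55 = 6.569 mg/L.
Mixed L₀ = (12.0×3.53 + 1.55×41.2)/(13.55) = 106.2/13.55 = 7.839 mg/L.
Initial deficit D₀ = C_s − DO₀ = 8.81 − 6.569 = 2.241 mg/L.
t_c = (1/0.7790) ln[(1.10/0.321)(1 − 2.241×0.7790/(0.321×7.839))] = 1.284 × ln(1.049) = 0.06132 d.
D_c = (0.321/1.10) × 7.839 × e^(−0.321×0.06132) = 0.2918 × 7.839 × 0.9805 = 2.243 mg/L.
Minimum DO = 8.81 − 2.243 = 6.567 mg/L.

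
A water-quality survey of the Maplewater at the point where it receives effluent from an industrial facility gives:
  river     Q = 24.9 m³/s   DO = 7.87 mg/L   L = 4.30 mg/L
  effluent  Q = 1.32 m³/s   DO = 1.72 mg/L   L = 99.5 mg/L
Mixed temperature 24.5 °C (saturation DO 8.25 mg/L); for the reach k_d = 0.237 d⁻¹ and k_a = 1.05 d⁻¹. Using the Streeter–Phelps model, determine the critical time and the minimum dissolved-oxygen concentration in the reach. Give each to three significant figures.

t_c ≈ 1.46 d; minimum DO ≈ 6.80 mg/L

Mixed DO = (24.9×7.87 + 1.32×1.72)/(24.9+1.32) = 198.2/26.22 = 7.560 mg/L.
Mixed L₀ = (24.9×4.30 + 1.32×99.5)/(26.22) = 238.4/26.22 = 9.093 mg/L.
Initial deficit D₀ = C_s − DO₀ = 8.25 − 7.560 = 0.6896 mg/L.
t_c = (1/0.8130) ln[(1.05/0.237)(1 − 0.6896×0.8130/(0.237×9.093))] = 1.230 × ln(3.278) = 1.460 d.
D_c = (0.237/1.05) × 9.093 × e^(−0.237×1.460) = 0.2257 × 9.093 × 0.7075 = 1.452 mg/L.
Minimum DO = 8.25 − 1.452 = 6.798 mg/L.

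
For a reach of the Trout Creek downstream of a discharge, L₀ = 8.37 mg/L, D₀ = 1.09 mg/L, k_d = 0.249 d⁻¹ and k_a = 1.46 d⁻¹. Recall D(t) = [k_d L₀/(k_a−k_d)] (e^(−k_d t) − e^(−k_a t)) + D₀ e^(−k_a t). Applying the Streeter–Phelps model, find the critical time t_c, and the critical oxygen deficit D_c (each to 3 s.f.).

With k_a/k_d = 5.863 and 1 − D₀(k_a−k_d)/(k_d L₀) = 0.3666,
t_c = ln(5.863 × 0.3666) / (1.46 − 0.249) = ln(2.150) / 1.211 = 0.7654/1.211 = 0.6320 d.
D_c = (k_d/k_a) L₀ e^(−k_d t_c) = (0.249/1.46) × 8.37 × e^(−0.249×0.6320) = 0.1705 × 8.37 × 0.8544 = 1.220 mg/L.

t_c ≈ 0.632 d; D_c ≈ 1.22 mg/L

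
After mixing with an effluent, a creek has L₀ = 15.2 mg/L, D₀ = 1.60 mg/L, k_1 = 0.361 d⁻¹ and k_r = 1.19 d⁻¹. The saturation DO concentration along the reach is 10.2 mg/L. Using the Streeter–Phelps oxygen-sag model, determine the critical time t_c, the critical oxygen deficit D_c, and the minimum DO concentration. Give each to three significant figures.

t_c ≈ 1.11 d; D_c ≈ 3.09 mg/L; min DO ≈ 7.11 mg/L

With k_r/k_1 = 3.296 and 1 − D₀(k_r−k_1)/(k_1 L₀) = 0.7583,
t_c = ln(3.296 × 0.7583) / (1.19 − 0.361) = ln(2.500) / 0.8290 = 0.9161/0.8290 = 1.105 d.
L(t_c) = L₀ e^(−k_1 t_c) = 15.2 × 0.6710 = 10.20 mg/L, and at the critical point k_r D_c = k_1 L, so D_c = (0.361/1.19) × 10.20 = 3.094 mg/L.
Minimum DO = C_s − D_c = 10.2 − 3.094 = 7.106 mg/L.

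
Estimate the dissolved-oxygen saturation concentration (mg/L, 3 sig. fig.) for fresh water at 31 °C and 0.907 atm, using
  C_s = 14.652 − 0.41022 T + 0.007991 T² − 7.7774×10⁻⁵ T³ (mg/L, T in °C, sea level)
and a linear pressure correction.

C_s ≈ 6.62 mg/L

At sea level: C_s = 14.652 − 0.41022×31 + 0.007991×31² − 7.7774×10⁻⁵×31³ = 7.298 mg/L.
Pressure correction: C_s' = 7.298 × 0.907 = 6.619 mg/L.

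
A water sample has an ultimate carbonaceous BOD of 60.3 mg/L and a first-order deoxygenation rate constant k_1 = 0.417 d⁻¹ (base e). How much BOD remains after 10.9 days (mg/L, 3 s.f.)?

L_t = L₀ e^(−k_1 t) = 60.3 × e^(−0.417×10.9) = 60.3 × 0.01062 = 0.6402 mg/L.

L ≈ 0.640 mg/L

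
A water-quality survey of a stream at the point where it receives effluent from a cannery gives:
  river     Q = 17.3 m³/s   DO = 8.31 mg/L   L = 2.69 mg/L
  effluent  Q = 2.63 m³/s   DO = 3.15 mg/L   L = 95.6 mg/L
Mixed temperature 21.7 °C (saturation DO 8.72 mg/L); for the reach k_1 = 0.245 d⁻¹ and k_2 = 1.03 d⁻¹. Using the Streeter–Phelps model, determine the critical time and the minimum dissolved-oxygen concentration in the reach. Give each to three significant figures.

t_c ≈ 1.49 d; minimum DO ≈ 6.25 mg/L

Mixed DO = (17.3×8.31 + 2.63×3.15)/(17.3+2.63) = 152.0/19.93 = 7.629 mg/L.
Mixed L₀ = (17.3×2.69 + 2.63×95.6)/(19.93) = 298.0/19.93 = 14.95 mg/L.
Initial deficit D₀ = C_s − DO₀ = 8.72 − 7.629 = 1.091 mg/L.
t_c = (1/0.7850) ln[(1.03/0.245)(1 − 1.091×0.7850/(0.245×14.95))] = 1.274 × ln(3.221) = 1.490 d.
D_c = (0.245/1.03) × 14.95 × e^(−0.245×1.490) = 0.2379 × 14.95 × 0.6941 = 2.469 mg/L.
Minimum DO = 8.72 − 2.469 = 6.251 mg/L.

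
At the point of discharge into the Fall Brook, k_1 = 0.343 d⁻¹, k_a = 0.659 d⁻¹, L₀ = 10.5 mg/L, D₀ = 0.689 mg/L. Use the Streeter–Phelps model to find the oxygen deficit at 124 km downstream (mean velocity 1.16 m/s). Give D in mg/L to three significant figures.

Travel time t = x/v = 124 km / (1.16 m/s) = 124000 m / 1.16 m/s = 106900 s = 1.237 d.
k_1 L₀/(k_a−k_1) = 0.343×10.5/(0.659−0.343) = 3.602/0.3160 = 11.40 mg/L.
e^(−k_1 t) = e^(−0.343×1.237) = 0.6542; e^(−k_a t) = e^(−0.659×1.237) = 0.4425.
D = 11.40 × (0.6542 − 0.4425) + 0.689 × 0.4425 = 2.413 + 0.3049 = 2.718 mg/L.

D ≈ 2.72 mg/L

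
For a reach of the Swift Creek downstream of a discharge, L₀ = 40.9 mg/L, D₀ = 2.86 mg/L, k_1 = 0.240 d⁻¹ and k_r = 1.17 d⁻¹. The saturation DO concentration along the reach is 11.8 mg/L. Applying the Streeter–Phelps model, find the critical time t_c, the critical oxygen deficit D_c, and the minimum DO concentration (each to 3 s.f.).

t_c ≈ 1.36 d; D_c ≈ 6.05 mg/L; min DO ≈ 5.75 mg/L

t_c = [1/(k_r−k_1)] ln[(k_r/k_1)(1 − D₀(k_r−k_1)/(k_1 L₀))]
= [1/(1.17−0.240)] ln[(1.17/0.240)(1 − 2.86×0.9300/(0.240×40.9))]
= (1/0.9300) ln[4.875 × 0.7290] = 1.075 × ln(3.554) = 1.075 × 1.268 = 1.364 d.
L(t_c) = L₀ e^(−k_1 t_c) = 40.9 × 0.7209 = 29.49 mg/L, and at the critical point k_r D_c = k_1 L, so D_c = (0.240/1.17) × 29.49 = 6.048 mg/L.
Minimum DO = C_s − D_c = 11.8 − 6.048 = 5.752 mg/L.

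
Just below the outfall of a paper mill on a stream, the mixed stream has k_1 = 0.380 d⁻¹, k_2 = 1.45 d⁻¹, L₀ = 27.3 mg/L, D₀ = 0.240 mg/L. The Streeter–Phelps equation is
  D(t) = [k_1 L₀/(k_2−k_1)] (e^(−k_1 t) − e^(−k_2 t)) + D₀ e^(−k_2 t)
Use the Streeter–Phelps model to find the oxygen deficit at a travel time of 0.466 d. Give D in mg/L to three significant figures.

k_1 L₀/(k_2−k_1) = 0.380×27.3/(1.45−0.380) = 10.37/1.070 = 9.695 mg/L.
e^(−k_1 t) = e^(−0.380×0.4660) = 0.8377; e^(−k_2 t) = e^(−1.45×0.4660) = 0.5088.
D = 9.695 × (0.8377 − 0.5088) + 0.240 × 0.5088 = 3.189 + 0.1221 = 3.311 mg/L.

D ≈ 3.31 mg/L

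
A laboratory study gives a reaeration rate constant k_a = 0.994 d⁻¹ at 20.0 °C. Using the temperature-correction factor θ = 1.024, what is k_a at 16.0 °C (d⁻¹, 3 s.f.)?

k_a(T₂) = k_a(T₁) · θ^(T₂−T₁) = 0.994 × 1.024^(16.0−20.0)
= 0.994 × 1.024^-4.00 = 0.994 × 0.9095 = 0.9040 d⁻¹.

k_a ≈ 0.904 d⁻¹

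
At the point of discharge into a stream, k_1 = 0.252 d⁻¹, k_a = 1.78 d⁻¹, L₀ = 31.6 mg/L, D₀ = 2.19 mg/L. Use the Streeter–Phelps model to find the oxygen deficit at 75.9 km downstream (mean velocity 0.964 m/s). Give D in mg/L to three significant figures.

D ≈ 3.55 mg/L

Travel time t = x/v = 75.9 km / (0.964 m/s) = 75900 m / 0.964 m/s = 78730 s = 0.9113 d.
k_1 L₀/(k_a−k_1) = 0.252×31.6/(1.78−0.252) = 7.963/1.528 = 5.212 mg/L.
e^(−k_1 t) = e^(−0.252×0.9113) = 0.7948; e^(−k_a t) = e^(−1.78×0.9113) = 0.1975.
D = 5.212 × (0.7948 − 0.1975) + 2.19 × 0.1975 = 3.113 + 0.4325 = 3.545 mg/L.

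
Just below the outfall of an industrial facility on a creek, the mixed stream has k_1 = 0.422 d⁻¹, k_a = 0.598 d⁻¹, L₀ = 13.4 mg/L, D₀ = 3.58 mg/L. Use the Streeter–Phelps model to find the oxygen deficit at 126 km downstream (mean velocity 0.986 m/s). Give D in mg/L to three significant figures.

D ≈ 5.42 mg/L

Travel time t = x/v = 126 km / (0.986 m/s) = 126000 m / 0.986 m/s = 127800 s = 1.479 d.
k_1 L₀/(k_a−k_1) = 0.422×13.4/(0.598−0.422) = 5.655/0.1760 = 32.13 mg/L.
e^(−k_1 t) = e^(−0.422×1.479) = 0.5357; e^(−k_a t) = e^(−0.598×1.479) = 0.4129.
D = 32.13 × (0.5357 − 0.4129) + 3.58 × 0.4129 = 3.945 + 1.478 = 5.423 mg/L.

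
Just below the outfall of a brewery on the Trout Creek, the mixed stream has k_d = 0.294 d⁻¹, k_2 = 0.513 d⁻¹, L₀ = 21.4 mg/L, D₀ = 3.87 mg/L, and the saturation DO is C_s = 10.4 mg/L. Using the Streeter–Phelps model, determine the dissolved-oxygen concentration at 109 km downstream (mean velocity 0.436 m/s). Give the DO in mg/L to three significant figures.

DO ≈ 3.76 mg/L

Travel time t = x/v = 109 km / (0.436 m/s) = 109000 m / 0.436 m/s = 250000 s = 2.894 d.
k_d L₀/(k_2−k_d) = 0.294×21.4/(0.513−0.294) = 6.292/0.2190 = 28.73 mg/L.
e^(−k_d t) = e^(−0.294×2.894) = 0.4271; e^(−k_2 t) = e^(−0.513×2.894) = 0.2266.
D = 28.73 × (0.4271 − 0.2266) + 3.87 × 0.2266 = 5.759 + 0.8771 = 6.636 mg/L.
DO = C_s − D = 10.4 − 6.636 = 3.764 mg/L.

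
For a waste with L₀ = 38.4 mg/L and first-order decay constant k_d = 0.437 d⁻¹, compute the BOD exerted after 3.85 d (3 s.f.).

y_t = L₀(1 − e^(−k_d t)) = 38.4 × (1 − e^(−0.437×3.85))
= 38.4 × (1 − 0.1859) = 38.4 × 0.8141 = 31.26 mg/L.

y ≈ 31.3 mg/L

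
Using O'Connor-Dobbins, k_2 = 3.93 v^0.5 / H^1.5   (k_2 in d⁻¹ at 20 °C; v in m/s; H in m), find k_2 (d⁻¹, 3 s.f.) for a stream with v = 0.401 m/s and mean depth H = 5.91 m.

k_2 ≈ 0.173 d⁻¹

k_2 = 3.93 × 0.401^0.5 / 5.91^1.5 = 3.93 × 0.6332 / 14.37 = 0.1732 d⁻¹.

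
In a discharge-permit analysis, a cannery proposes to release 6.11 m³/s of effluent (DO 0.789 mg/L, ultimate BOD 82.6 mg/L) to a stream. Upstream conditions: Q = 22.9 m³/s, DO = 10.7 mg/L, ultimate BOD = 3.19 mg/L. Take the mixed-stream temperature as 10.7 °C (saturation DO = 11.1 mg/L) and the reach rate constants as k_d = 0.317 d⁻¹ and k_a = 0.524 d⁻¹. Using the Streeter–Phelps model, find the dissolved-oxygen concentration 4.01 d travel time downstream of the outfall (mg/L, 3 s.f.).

DO ≈ 5.97 mg/L

Mixed DO = (22.9×10.7 + 6.11×0.789)/(22.9+6.11) = 249.9/29.01 = 8.613 mg/L.
Mixed L₀ = (22.9×3.19 + 6.11×82.6)/(29.01) = 577.7/29.01 = 19.92 mg/L.
Initial deficit D₀ = C_s − DO₀ = 11.1 − 8.613 = 2.487 mg/L.
D(4.01) = [0.317×19.92/(0.524−0.317)](e^(−0.317×4.01) − e^(−0.524×4.01)) + 2.487 e^(−0.524×4.01)
= 30.50 × (0.2805 − 0.1223) + 2.487 × 0.1223 = 5.129 mg/L.
DO = 11.1 − 5.129 = 5.971 mg/L.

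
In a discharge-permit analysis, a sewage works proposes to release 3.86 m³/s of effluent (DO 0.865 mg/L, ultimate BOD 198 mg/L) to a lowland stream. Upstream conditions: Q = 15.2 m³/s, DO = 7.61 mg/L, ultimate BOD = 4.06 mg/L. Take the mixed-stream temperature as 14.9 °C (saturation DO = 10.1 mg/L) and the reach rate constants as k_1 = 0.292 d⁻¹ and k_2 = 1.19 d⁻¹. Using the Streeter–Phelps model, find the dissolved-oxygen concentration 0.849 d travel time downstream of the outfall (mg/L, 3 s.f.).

DO ≈ 2.83 mg/L

Mixed DO = (15.2×7.61 + 3.86×0.865)/(15.2+3.86) = 119.0/19.06 = 6.244 mg/L.
Mixed L₀ = (15.2×4.06 + 3.86×198)/(19.06) = 826.0/19.06 = 43.34 mg/L.
Initial deficit D₀ = C_s − DO₀ = 10.1 − 6.244 = 3.856 mg/L.
D(0.849) = [0.292×43.34/(1.19−0.292)](e^(−0.292×0.849) − e^(−1.19×0.849)) + 3.856 e^(−1.19×0.849)
= 14.09 × (0.7804 − 0.3641) + 3.856 × 0.3641 = 7.271 mg/L.
DO = 10.1 − 7.271 = 2.829 mg/L.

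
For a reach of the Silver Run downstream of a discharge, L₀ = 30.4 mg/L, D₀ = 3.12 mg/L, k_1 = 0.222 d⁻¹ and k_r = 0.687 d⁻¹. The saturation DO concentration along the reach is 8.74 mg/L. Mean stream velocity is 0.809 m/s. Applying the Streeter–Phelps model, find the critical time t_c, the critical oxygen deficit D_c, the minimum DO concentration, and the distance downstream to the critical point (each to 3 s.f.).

t_c ≈ 1.91 d; D_c ≈ 6.43 mg/L; min DO ≈ 2.31 mg/L; x_c ≈ 133 km

t_c = [1/(k_r−k_1)] ln[(k_r/k_1)(1 − D₀(k_r−k_1)/(k_1 L₀))]
= [1/(0.687−0.222)] ln[(0.687/0.222)(1 − 3.12×0.4650/(0.222×30.4))]
= (1/0.4650) ln[3.095 × 0.7850] = 2.151 × ln(2.429) = 2.151 × 0.8876 = 1.909 d.
D_c = (k_1/k_r) L₀ e^(−k_1 t_c) = (0.222/0.687) × 30.4 × e^(−0.222×1.909) = 0.3231 × 30.4 × 0.6546 = 6.430 mg/L.
Minimum DO = C_s − D_c = 8.74 − 6.430 = 2.310 mg/L.
x_c = v t_c = 0.809 m/s × 1.909 d × 86400 s/d = 133400 m ≈ 133 km.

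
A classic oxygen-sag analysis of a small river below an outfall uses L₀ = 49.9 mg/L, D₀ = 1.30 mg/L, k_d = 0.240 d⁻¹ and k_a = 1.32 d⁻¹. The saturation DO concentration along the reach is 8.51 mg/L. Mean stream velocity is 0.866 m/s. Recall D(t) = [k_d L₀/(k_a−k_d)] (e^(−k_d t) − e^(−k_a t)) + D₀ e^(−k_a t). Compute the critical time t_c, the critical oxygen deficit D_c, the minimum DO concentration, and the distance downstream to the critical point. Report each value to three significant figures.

At the critical point dD/dt = 0, so k_d L₀ e^(−k_d t) = k_a D. Substituting D(t) from the Streeter–Phelps equation and solving for t gives
t_c = ln[(k_a/k_d)(1 − D₀(k_a−k_d)/(k_d L₀))] / (k_a−k_d).
Here k_a−k_d = 1.080 d⁻¹ and 1 − D₀(k_a−k_d)/(k_d L₀) = 1 − 1.30×1.080/(0.240×49.9) = 0.8828, so
t_c = ln(5.500 × 0.8828) / 1.080 = 1.580 / 1.080 = 1.463 d.
D_c = (k_d/k_a) L₀ e^(−k_d t_c) = (0.240/1.32) × 49.9 × e^(−0.240×1.463) = 0.1818 × 49.9 × 0.7039 = 6.386 mg/L.
Minimum DO = C_s − D_c = 8.51 − 6.386 = 2.124 mg/L.
x_c = v t_c = 0.866 m/s × 1.463 d × 86400 s/d = 109500 m ≈ 109 km.

t_c ≈ 1.46 d; D_c ≈ 6.39 mg/L; min DO ≈ 2.12 mg/L; x_c ≈ 109 km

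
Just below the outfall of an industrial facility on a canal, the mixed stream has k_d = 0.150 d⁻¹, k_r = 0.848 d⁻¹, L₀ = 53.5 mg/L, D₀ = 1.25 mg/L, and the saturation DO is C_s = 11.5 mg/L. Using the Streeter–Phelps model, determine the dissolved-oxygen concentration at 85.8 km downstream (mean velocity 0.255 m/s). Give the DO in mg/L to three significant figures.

DO ≈ 5.47 mg/L

Travel time t = x/v = 85.8 km / (0.255 m/s) = 85800 m / 0.255 m/s = 336500 s = 3.894 d.
k_d L₀/(k_r−k_d) = 0.150×53.5/(0.848−0.150) = 8.025/0.6980 = 11.50 mg/L.
e^(−k_d t) = e^(−0.150×3.894) = 0.5576; e^(−k_r t) = e^(−0.848×3.894) = 0.03679.
D = 11.50 × (0.5576 − 0.03679) + 1.25 × 0.03679 = 5.988 + 0.04599 = 6.034 mg/L.
DO = C_s − D = 11.5 − 6.034 = 5.466 mg/L.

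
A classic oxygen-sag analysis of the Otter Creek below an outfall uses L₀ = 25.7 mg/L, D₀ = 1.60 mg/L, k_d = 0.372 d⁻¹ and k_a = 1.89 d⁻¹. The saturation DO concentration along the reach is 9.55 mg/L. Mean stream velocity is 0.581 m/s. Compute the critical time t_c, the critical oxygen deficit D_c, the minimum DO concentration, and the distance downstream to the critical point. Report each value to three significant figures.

At the critical point dD/dt = 0, so k_d L₀ e^(−k_d t) = k_a D. Substituting D(t) from the Streeter–Phelps equation and solving for t gives
t_c = ln[(k_a/k_d)(1 − D₀(k_a−k_d)/(k_d L₀))] / (k_a−k_d).
Here k_a−k_d = 1.518 d⁻¹ and 1 − D₀(k_a−k_d)/(k_d L₀) = 1 − 1.60×1.518/(0.372×25.7) = 0.7460, so
t_c = ln(5.081 × 0.7460) / 1.518 = 1.332 / 1.518 = 0.8777 d.
L(t_c) = L₀ e^(−k_d t_c) = 25.7 × 0.7214 = 18.54 mg/L, and at the critical point k_a D_c = k_d L, so D_c = (0.372/1.89) × 18.54 = 3.649 mg/L.
Minimum DO = C_s − D_c = 9.55 − 3.649 = 5.901 mg/L.
x_c = v t_c = 0.581 m/s × 0.8777 d × 86400 s/d = 44060 m ≈ 44.1 km.

t_c ≈ 0.878 d; D_c ≈ 3.65 mg/L; min DO ≈ 5.90 mg/L; x_c ≈ 44.1 km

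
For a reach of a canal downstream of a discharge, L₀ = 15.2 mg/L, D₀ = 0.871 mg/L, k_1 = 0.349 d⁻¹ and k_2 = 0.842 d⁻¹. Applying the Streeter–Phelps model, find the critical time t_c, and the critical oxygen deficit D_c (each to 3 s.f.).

t_c ≈ 1.62 d; D_c ≈ 3.59 mg/L

t_c = [1/(k_2−k_1)] ln[(k_2/k_1)(1 − D₀(k_2−k_1)/(k_1 L₀))]
= [1/(0.842−0.349)] ln[(0.842/0.349)(1 − 0.871×0.4930/(0.349×15.2))]
= (1/0.4930) ln[2.413 × 0.9191] = 2.028 × ln(2.217) = 2.028 × 0.7963 = 1.615 d.
L(t_c) = L₀ e^(−k_1 t_c) = 15.2 × 0.5691 = 8.650 mg/L, and at the critical point k_2 D_c = k_1 L, so D_c = (0.349/0.842) × 8.650 = 3.585 mg/L.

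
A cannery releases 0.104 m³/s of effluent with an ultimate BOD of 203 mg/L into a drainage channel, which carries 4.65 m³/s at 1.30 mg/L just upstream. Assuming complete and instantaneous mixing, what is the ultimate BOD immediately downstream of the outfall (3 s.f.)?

5.71 mg/L

Flow-weighted mixing: C = (Q_r C_r + Q_w C_w)/(Q_r + Q_w)
= (4.65×1.30 + 0.104×203)/(4.65 + 0.104) = 27.16/4.754 = 5.712 mg/L.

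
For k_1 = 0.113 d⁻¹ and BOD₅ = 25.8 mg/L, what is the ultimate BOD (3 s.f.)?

BOD₅ = L₀(1 − e^(−5k_1)) ⇒ L₀ = BOD₅ / (1 − e^(−5×0.113))
= 25.8 / (1 − 0.5684) = 25.8 / 0.4316 = 59.77 mg/L.

L₀ ≈ 59.8 mg/L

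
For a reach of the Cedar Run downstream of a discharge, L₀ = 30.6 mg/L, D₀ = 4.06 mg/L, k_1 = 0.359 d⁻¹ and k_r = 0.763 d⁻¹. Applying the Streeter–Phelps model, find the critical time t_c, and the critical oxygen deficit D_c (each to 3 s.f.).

At the critical point dD/dt = 0, so k_1 L₀ e^(−k_1 t) = k_r D. Substituting D(t) from the Streeter–Phelps equation and solving for t gives
t_c = ln[(k_r/k_1)(1 − D₀(k_r−k_1)/(k_1 L₀))] / (k_r−k_1).
Here k_r−k_1 = 0.4040 d⁻¹ and 1 − D₀(k_r−k_1)/(k_1 L₀) = 1 − 4.06×0.4040/(0.359×30.6) = 0.8507, so
t_c = ln(2.125 × 0.8507) / 0.4040 = 0.5922 / 0.4040 = 1.466 d.
D_c = (k_1/k_r) L₀ e^(−k_1 t_c) = (0.359/0.763) × 30.6 × e^(−0.359×1.466) = 0.4705 × 30.6 × 0.5908 = 8.506 mg/L.

t_c ≈ 1.47 d; D_c ≈ 8.51 mg/L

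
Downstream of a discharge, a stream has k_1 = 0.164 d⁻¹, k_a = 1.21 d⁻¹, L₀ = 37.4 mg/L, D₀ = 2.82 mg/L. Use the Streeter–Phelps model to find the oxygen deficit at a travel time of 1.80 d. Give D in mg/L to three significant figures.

k_1 L₀/(k_a−k_1) = 0.164×37.4/(1.21−0.164) = 6.134/1.046 = 5.864 mg/L.
e^(−k_1 t) = e^(−0.164×1.800) = 0.7444; e^(−k_a t) = e^(−1.21×1.800) = 0.1133.
D = 5.864 × (0.7444 − 0.1133) + 2.82 × 0.1133 = 3.701 + 0.3194 = 4.020 mg/L.

D ≈ 4.02 mg/L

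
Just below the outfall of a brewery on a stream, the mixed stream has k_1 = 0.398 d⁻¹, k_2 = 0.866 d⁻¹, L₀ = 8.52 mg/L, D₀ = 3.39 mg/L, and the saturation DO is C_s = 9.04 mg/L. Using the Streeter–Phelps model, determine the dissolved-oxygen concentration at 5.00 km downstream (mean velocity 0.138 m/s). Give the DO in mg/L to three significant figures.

Travel time t = x/v = 5.00 km / (0.138 m/s) = 5000 m / 0.138 m/s = 36230 s = 0.4194 d.
k_1 L₀/(k_2−k_1) = 0.398×8.52/(0.866−0.398) = 3.391/0.4680 = 7.246 mg/L.
e^(−k_1 t) = e^(−0.398×0.4194) = 0.8463; e^(−k_2 t) = e^(−0.866×0.4194) = 0.6955.
D = 7.246 × (0.8463 − 0.6955) + 3.39 × 0.6955 = 1.093 + 2.358 = 3.450 mg/L.
DO = C_s − D = 9.04 − 3.450 = 5.590 mg/L.

DO ≈ 5.59 mg/L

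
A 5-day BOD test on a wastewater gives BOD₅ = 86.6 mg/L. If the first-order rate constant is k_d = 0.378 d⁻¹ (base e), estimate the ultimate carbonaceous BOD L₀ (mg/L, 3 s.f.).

L₀ ≈ 102 mg/L

BOD₅ = L₀(1 − e^(−5k_d)) ⇒ L₀ = BOD₅ / (1 − e^(−5×0.378))
= 86.6 / (1 − 0.1511) = 86.6 / 0.8489 = 102.0 mg/L.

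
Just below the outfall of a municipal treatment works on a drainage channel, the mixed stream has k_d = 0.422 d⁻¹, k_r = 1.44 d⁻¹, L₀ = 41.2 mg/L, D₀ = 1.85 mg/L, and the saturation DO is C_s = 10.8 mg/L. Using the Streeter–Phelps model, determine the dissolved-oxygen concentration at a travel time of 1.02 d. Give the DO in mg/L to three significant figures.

DO ≈ 3.20 mg/L

k_d L₀/(k_r−k_d) = 0.422×41.2/(1.44−0.422) = 17.39/1.018 = 17.08 mg/L.
e^(−k_d t) = e^(−0.422×1.020) = 0.6502; e^(−k_r t) = e^(−1.44×1.020) = 0.2302.
D = 17.08 × (0.6502 − 0.2302) + 1.85 × 0.2302 = 7.174 + 0.4259 = 7.599 mg/L.
DO = C_s − D = 10.8 − 7.599 = 3.201 mg/L.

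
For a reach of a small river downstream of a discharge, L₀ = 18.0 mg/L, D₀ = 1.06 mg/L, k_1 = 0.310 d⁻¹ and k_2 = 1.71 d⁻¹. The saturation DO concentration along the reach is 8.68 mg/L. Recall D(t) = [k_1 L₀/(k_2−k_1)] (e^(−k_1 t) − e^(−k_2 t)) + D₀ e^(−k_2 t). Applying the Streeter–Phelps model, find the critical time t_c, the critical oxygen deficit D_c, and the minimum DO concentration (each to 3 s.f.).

t_c ≈ 0.999 d; D_c ≈ 2.39 mg/L; min DO ≈ 6.29 mg/L

With k_2/k_1 = 5.516 and 1 − D₀(k_2−k_1)/(k_1 L₀) = 0.7341,
t_c = ln(5.516 × 0.7341) / (1.71 − 0.310) = ln(4.049) / 1.400 = 1.398/1.400 = 0.9989 d.
L(t_c) = L₀ e^(−k_1 t_c) = 18.0 × 0.7337 = 13.21 mg/L, and at the critical point k_2 D_c = k_1 L, so D_c = (0.310/1.71) × 13.21 = 2.394 mg/L.
Minimum DO = C_s − D_c = 8.68 − 2.394 = 6.286 mg/L.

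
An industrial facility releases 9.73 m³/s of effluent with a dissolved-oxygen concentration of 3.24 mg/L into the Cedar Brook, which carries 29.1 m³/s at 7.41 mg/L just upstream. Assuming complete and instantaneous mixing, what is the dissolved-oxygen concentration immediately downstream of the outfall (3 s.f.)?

Flow-weighted mixing: C = (Q_r C_r + Q_w C_w)/(Q_r + Q_w)
= (29.1×7.41 + 9.73×3.24)/(29.1 + 9.73) = 247.2/38.83 = 6.365 mg/L.

6.37 mg/L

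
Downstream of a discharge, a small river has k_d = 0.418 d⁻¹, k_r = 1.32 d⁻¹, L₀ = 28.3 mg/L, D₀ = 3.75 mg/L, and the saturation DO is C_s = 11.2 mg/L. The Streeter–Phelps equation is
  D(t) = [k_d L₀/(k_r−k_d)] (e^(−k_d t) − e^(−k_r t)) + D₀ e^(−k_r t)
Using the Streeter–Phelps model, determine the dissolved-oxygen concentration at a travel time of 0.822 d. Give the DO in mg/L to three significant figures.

k_d L₀/(k_r−k_d) = 0.418×28.3/(1.32−0.418) = 11.83/0.9020 = 13.11 mg/L.
e^(−k_d t) = e^(−0.418×0.8220) = 0.7092; e^(−k_r t) = e^(−1.32×0.8220) = 0.3379.
D = 13.11 × (0.7092 − 0.3379) + 3.75 × 0.3379 = 4.870 + 1.267 = 6.137 mg/L.
DO = C_s − D = 11.2 − 6.137 = 5.063 mg/L.

DO ≈ 5.06 mg/L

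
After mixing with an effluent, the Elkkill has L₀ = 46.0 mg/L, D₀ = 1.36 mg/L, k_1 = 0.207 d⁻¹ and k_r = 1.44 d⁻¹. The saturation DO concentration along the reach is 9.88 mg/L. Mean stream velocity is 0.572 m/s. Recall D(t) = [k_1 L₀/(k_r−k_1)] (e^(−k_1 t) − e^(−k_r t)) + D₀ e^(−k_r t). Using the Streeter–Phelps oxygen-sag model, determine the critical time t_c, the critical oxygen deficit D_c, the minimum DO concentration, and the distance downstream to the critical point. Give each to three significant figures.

With k_r/k_1 = 6.957 and 1 − D₀(k_r−k_1)/(k_1 L₀) = 0.8239,
t_c = ln(6.957 × 0.8239) / (1.44 − 0.207) = ln(5.731) / 1.233 = 1.746/1.233 = 1.416 d.
L(t_c) = L₀ e^(−k_1 t_c) = 46.0 × 0.7459 = 34.31 mg/L, and at the critical point k_r D_c = k_1 L, so D_c = (0.207/1.44) × 34.31 = 4.932 mg/L.
Minimum DO = C_s − D_c = 9.88 − 4.932 = 4.948 mg/L.
x_c = v t_c = 0.572 m/s × 1.416 d × 86400 s/d = 69980 m ≈ 70.0 km.

t_c ≈ 1.42 d; D_c ≈ 4.93 mg/L; min DO ≈ 4.95 mg/L; x_c ≈ 70.0 km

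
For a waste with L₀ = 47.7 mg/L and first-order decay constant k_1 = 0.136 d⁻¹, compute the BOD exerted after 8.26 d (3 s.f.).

y_t = L₀(1 − e^(−k_1 t)) = 47.7 × (1 − e^(−0.136×8.26))
= 47.7 × (1 − 0.3252) = 47.7 × 0.6748 = 32.19 mg/L.

y ≈ 32.2 mg/L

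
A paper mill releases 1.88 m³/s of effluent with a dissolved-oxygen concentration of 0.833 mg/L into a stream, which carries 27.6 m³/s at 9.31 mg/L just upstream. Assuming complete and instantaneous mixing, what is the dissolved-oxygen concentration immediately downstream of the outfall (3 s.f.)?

Flow-weighted mixing: C = (Q_r C_r + Q_w C_w)/(Q_r + Q_w)
= (27.6×9.31 + 1.88×0.833)/(27.6 + 1.88) = 258.5/29.48 = 8.769 mg/L.

8.77 mg/L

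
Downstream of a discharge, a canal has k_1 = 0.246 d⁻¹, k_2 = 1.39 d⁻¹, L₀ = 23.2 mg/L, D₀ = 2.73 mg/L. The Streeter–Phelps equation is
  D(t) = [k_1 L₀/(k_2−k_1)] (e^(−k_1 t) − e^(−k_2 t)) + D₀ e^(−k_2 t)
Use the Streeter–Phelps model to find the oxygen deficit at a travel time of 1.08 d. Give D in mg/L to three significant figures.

D ≈ 3.32 mg/L

k_1 L₀/(k_2−k_1) = 0.246×23.2/(1.39−0.246) = 5.707/1.144 = 4.989 mg/L.
e^(−k_1 t) = e^(−0.246×1.080) = 0.7667; e^(−k_2 t) = e^(−1.39×1.080) = 0.2229.
D = 4.989 × (0.7667 − 0.2229) + 2.73 × 0.2229 = 2.713 + 0.6084 = 3.321 mg/L.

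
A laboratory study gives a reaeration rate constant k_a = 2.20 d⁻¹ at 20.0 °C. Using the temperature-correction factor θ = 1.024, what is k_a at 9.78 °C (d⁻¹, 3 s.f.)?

k_a(T₂) = k_a(T₁) · θ^(T₂−T₁) = 2.20 × 1.024^(9.78−20.0)
= 2.20 × 1.024^-10.2 = 2.20 × 0.7848 = 1.726 d⁻¹.

k_a ≈ 1.73 d⁻¹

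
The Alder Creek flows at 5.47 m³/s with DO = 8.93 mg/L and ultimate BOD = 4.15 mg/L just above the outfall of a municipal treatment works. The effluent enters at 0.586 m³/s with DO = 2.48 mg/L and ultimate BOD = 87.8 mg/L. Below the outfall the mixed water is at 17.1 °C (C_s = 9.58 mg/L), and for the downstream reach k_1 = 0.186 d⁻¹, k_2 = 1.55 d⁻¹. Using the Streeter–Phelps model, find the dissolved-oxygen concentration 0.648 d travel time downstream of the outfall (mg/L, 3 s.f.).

DO ≈ 8.24 mg/L

Mixed DO = (5.47×8.93 + 0.586×2.48)/(5.47+0.586) = 50.30/6.056 = 8.306 mg/L.
Mixed L₀ = (5.47×4.15 + 0.586×87.8)/(6.056) = 74.15/6.056 = 12.24 mg/L.
Initial deficit D₀ = C_s − DO₀ = 9.58 − 8.306 = 1.274 mg/L.
D(0.648) = [0.186×12.24/(1.55−0.186)](e^(−0.186×0.648) − e^(−1.55×0.648)) + 1.274 e^(−1.55×0.648)
= 1.670 × (0.8865 − 0.3663) + 1.274 × 0.3663 = 1.335 mg/L.
DO = 9.58 − 1.335 = 8.245 mg/L.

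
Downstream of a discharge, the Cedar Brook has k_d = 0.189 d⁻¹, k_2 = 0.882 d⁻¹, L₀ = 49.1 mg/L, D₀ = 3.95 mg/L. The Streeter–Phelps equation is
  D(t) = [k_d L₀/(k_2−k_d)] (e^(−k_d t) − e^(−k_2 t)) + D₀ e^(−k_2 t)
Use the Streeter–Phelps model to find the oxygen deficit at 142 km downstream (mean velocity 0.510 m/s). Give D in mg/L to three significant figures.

Travel time t = x/v = 142 km / (0.510 m/s) = 142000 m / 0.510 m/s = 278400 s = 3.223 d.
k_d L₀/(k_2−k_d) = 0.189×49.1/(0.882−0.189) = 9.280/0.6930 = 13.39 mg/L.
e^(−k_d t) = e^(−0.189×3.223) = 0.5439; e^(−k_2 t) = e^(−0.882×3.223) = 0.05829.
D = 13.39 × (0.5439 − 0.05829) + 3.95 × 0.05829 = 6.502 + 0.2302 = 6.732 mg/L.

D ≈ 6.73 mg/L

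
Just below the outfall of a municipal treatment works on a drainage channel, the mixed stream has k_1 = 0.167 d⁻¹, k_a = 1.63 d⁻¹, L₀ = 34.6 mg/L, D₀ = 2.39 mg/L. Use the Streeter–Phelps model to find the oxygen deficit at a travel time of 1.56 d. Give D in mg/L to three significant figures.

D ≈ 2.92 mg/L

k_1 L₀/(k_a−k_1) = 0.167×34.6/(1.63−0.167) = 5.778/1.463 = 3.950 mg/L.
e^(−k_1 t) = e^(−0.167×1.560) = 0.7707; e^(−k_a t) = e^(−1.63×1.560) = 0.07865.
D = 3.950 × (0.7707 − 0.07865) + 2.39 × 0.07865 = 2.733 + 0.1880 = 2.921 mg/L.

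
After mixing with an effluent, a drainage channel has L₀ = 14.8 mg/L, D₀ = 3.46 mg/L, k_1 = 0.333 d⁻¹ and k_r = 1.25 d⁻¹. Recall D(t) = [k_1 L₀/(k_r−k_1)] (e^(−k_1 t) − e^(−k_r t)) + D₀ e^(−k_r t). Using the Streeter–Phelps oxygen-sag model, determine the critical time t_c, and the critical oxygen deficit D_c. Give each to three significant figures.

t_c ≈ 0.317 d; D_c ≈ 3.55 mg/L

At the critical point dD/dt = 0, so k_1 L₀ e^(−k_1 t) = k_r D. Substituting D(t) from the Streeter–Phelps equation and solving for t gives
t_c = ln[(k_r/k_1)(1 − D₀(k_r−k_1)/(k_1 L₀))] / (k_r−k_1).
Here k_r−k_1 = 0.9170 d⁻¹ and 1 − D₀(k_r−k_1)/(k_1 L₀) = 1 − 3.46×0.9170/(0.333×14.8) = 0.3562, so
t_c = ln(3.754 × 0.3562) / 0.9170 = 0.2905 / 0.9170 = 0.3168 d.
D_c = (k_1/k_r) L₀ e^(−k_1 t_c) = (0.333/1.25) × 14.8 × e^(−0.333×0.3168) = 0.2664 × 14.8 × 0.8999 = 3.548 mg/L.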